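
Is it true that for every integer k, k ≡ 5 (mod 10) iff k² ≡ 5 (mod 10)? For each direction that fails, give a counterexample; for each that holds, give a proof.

Both directions hold.

(⟹) Suppose k ≡ 5 (mod 10). Write k = 10j + 5. Then (10j + 5)² = 100j² + 100j + 25 = 10(10j² + 10j + 2) + 5, so k² ≡ 5 (mod 10).

(⟸) For the converse, argue contrapositively. If k ≢ 5 (mod 10), then k is congruent to one of 0, 1, 2, 3, 4, 6, 7, 8, 9 modulo 10, and these give k² ≡ 0, 1, 4, 9, 6, 6, 9, 4, 1 respectively — never 5.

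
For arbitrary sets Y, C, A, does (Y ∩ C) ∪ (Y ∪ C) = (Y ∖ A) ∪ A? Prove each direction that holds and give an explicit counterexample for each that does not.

(⟹) This inclusion fails. Take Y = ∅, C = {1}, A = ∅; then 1 ∈ (Y ∩ C) ∪ (Y ∪ C) but 1 ∉ (Y ∖ A) ∪ A.

(⟸) This inclusion fails. Take Y = ∅, C = ∅, A = {1}; then 1 ∈ (Y ∖ A) ∪ A but 1 ∉ (Y ∩ C) ∪ (Y ∪ C).

Both inclusions fail.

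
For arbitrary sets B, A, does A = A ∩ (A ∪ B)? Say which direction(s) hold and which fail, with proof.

(⟸) Let x ∈ A ∩ (A ∪ B). Then either x ∈ A and x ∉ B; or x ∈ B ∩ A. In each case x ∈ A, so A ∩ (A ∪ B) ⊆ A.

(⟹) Let x ∈ A. Then either x ∈ A and x ∉ B; or x ∈ B ∩ A. In each case x ∈ A ∩ (A ∪ B), so A ⊆ A ∩ (A ∪ B).

The two sets are equal.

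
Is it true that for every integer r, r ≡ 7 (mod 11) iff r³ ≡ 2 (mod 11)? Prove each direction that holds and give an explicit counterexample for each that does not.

Both implications hold.

[⇐] For the converse, argue contrapositively. If r ≢ 7 (mod 11), then r is congruent to one of 0, 1, 2, 3, 4, 5, 6, 8, 9, 10 modulo 11, and these give r³ ≡ 0, 1, 8, 5, 9, 4, 7, 6, 3, 10 respectively — never 2.

[⇒] Suppose r ≡ 7 (mod 11). Write r = 11j + 7. Then (11j + 7)³ = 1331j³ + 2541j² + 1617j + 343 = 11(121j³ + 231j² + 147j + 31) + 2, so r³ ≡ 2 (mod 11).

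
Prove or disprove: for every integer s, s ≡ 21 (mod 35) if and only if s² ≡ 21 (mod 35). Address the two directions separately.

Forward direction. Suppose s ≡ 21 (mod 35). Write s = 35j + 21. Then (35j + 21)² = 1225j² + 1470j + 441 = 35(35j² + 42j + 12) + 21, so s² ≡ 21 (mod 35).

Converse. This fails: take s = 14. Then 14² = 196 ≡ 21 (mod 35), yet 14 ≡ 14 (mod 35), not 21.

The forward direction holds; the converse fails.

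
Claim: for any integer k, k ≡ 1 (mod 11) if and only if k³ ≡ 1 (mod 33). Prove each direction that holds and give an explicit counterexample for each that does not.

(⇒) fails; (⇐) holds.

(→) This fails: take k = 12. Then 12 ≡ 1 (mod 11), but 12³ = 1728 ≡ 12 (mod 33), not 1.

(←) Conversely, the residues r modulo 33 with r³ ≡ 1 (mod 33) are exactly {1}, and each is ≡ 1 (mod 11).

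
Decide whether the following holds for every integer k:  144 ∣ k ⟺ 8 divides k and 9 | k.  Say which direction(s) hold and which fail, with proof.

Forward direction. If 144 ∣ k, write k = 144q. Since 144 = 18·8, k = 8·(18q), so 8 ∣ k; and since 144 = 16·9, k = 9·(16q), so 9 ∣ k.

Converse. This fails: take k = 72. Both 8 ∣ 72 and 9 ∣ 72, yet 72 is not a multiple of 144 (since 72 = 0·144 + 72), so 144 ∤ 72.

Only the forward direction holds.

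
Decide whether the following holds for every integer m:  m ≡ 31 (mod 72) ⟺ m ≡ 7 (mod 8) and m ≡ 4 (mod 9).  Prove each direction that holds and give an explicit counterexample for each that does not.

(⟸) If m ≡ 7 (mod 8) and m ≡ 4 (mod 9), then by the Chinese remainder theorem m ≡ 31 (mod 72). This is exactly m ≡ 31 (mod 72).

(⟹) Suppose m ≡ 31 (mod 72); write m = 72j + 31. Since 8 ∣ 72, reducing mod 8 gives m ≡ 31 ≡ 7 (mod 8); since 9 ∣ 72, reducing mod 9 gives m ≡ 31 ≡ 4 (mod 9).

Both implications hold.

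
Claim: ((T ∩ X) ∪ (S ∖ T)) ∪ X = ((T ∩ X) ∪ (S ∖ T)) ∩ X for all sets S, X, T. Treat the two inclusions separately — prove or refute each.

(⊆) fails; (⊇) holds.

Forward inclusion. This inclusion fails. Take S = {1}, X = ∅, T = ∅; then 1 ∈ ((T ∩ X) ∪ (S ∖ T)) ∪ X but 1 ∉ ((T ∩ X) ∪ (S ∖ T)) ∩ X.

Reverse inclusion. Let x ∈ ((T ∩ X) ∪ (S ∖ T)) ∩ X. Then either x ∈ S ∩ X and x ∉ T; or x ∈ X ∩ T and x ∉ S; or x ∈ S ∩ X ∩ T. In each case x ∈ ((T ∩ X) ∪ (S ∖ T)) ∪ X, so ((T ∩ X) ∪ (S ∖ T)) ∩ X ⊆ ((T ∩ X) ∪ (S ∖ T)) ∪ X.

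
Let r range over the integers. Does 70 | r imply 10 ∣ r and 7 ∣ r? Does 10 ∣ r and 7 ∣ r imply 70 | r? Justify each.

[⇒] If 70 ∣ r, write r = 70q. Since 70 = 7·10, r = 10·(7q), so 10 ∣ r; and since 70 = 10·7, r = 7·(10q), so 7 ∣ r.

[⇐] Suppose 10 ∣ r and 7 ∣ r. Any common multiple of 10 and 7 is a multiple of their lcm; here gcd(10, 7) = 1, so lcm(10, 7) = 10·7 = 70, so 70 ∣ r.

The biconditional holds.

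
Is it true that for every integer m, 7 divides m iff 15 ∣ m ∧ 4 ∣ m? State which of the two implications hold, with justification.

Neither implication holds.

Forward direction. This fails: take m = 7. Certainly 7 ∣ 7, but 15 ∤ 7.

Converse. This fails: take m = 60. Both 15 ∣ 60 and 4 ∣ 60, yet 60 is not a multiple of 7 (since 60 = 8·7 + 4), so 7 ∤ 60.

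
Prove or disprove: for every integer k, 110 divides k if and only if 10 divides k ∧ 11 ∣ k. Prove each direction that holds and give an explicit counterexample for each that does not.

Both directions hold; the statement is true.

(→) If 110 ∣ k, write k = 110q. Since 110 = 11·10, k = 10·(11q), so 10 ∣ k; and since 110 = 10·11, k = 11·(10q), so 11 ∣ k.

(←) Suppose 10 ∣ k and 11 ∣ k. Any common multiple of 10 and 11 is a multiple of their lcm; here gcd(10, 11) = 1, so lcm(10, 11) = 10·11 = 110, so 110 ∣ k.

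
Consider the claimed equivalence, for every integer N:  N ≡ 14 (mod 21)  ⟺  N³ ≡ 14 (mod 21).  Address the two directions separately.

(⟸) Suppose N³ ≡ 14 (mod 21). The only residue r in {0, …, 20} with r³ ≡ 14 (mod 21) is r = 14, so N ≡ 14 (mod 21).

(⟹) Suppose N ≡ 14 (mod 21). Write N = 21j + 14. Then (21j + 14)³ = 9261j³ + 18522j² + 12348j + 2744 = 21(441j³ + 882j² + 588j + 130) + 14, so N³ ≡ 14 (mod 21).

Both directions hold; the statement is true.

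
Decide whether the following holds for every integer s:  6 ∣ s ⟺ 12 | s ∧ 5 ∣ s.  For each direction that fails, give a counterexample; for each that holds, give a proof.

[⇐] Suppose 12 ∣ s and 5 ∣ s. Any common multiple of 12 and 5 is a multiple of their lcm; here gcd(12, 5) = 1, so lcm(12, 5) = 12·5 = 60, so 60 ∣ s. Since 6 ∣ 60, it follows that 6 ∣ s.

[⇒] This fails: take s = 6. Certainly 6 ∣ 6, but 12 ∤ 6.

The forward direction fails; the converse holds.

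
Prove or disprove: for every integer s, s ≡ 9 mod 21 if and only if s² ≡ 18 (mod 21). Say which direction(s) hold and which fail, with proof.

Only the forward direction holds.

Forward direction. Suppose s ≡ 9 mod 21. Write s = 21j + 9. Then (21j + 9)² = 441j² + 378j + 81 = 21(21j² + 18j + 3) + 18, so s² ≡ 18 (mod 21).

Converse. This fails: take s = 12. Then 12² = 144 ≡ 18 (mod 21), yet 12 ≡ 12 (mod 21), not 9.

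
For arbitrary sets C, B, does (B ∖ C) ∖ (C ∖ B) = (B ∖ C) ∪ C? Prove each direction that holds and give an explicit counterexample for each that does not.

Forward inclusion. Let x ∈ (B ∖ C) ∖ (C ∖ B). Then x ∈ B and x ∉ C, from which x ∈ (B ∖ C) ∪ C.

Reverse inclusion. This inclusion fails. Take C = {1}, B = ∅; then 1 ∈ (B ∖ C) ∪ C but 1 ∉ (B ∖ C) ∖ (C ∖ B).

Only the forward inclusion holds.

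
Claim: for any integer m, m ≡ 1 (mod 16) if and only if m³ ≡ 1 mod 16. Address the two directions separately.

(⇒) Suppose m ≡ 1 (mod 16). Write m = 16j + 1. Then (16j + 1)³ = 4096j³ + 768j² + 48j + 1 = 16(256j³ + 48j² + 3j) + 1, so m³ ≡ 1 (mod 16).

(⇐) Conversely, suppose m³ ≡ 1 (mod 16). The only residue r in {0, …, 15} with r³ ≡ 1 (mod 16) is r = 1, so m ≡ 1 (mod 16).

Both directions hold.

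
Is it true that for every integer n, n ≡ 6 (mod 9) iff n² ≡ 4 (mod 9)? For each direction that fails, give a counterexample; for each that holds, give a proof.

(⇒) fails and (⇐) fails.

(⇒) This fails: take n = 6. Then 6 ≡ 6 (mod 9), but 6² = 36 ≡ 0 (mod 9), not 4.

(⇐) This fails: take n = 2. Then 2² = 4 ≡ 4 (mod 9), yet 2 ≡ 2 (mod 9), not 6.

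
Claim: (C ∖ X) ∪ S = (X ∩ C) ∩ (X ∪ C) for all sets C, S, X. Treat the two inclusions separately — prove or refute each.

Forward inclusion. This inclusion fails. Take C = {1}, S = ∅, X = ∅; then 1 ∈ (C ∖ X) ∪ S but 1 ∉ (X ∩ C) ∩ (X ∪ C).

Reverse inclusion. This inclusion fails. Take C = {1}, S = ∅, X = {1}; then 1 ∈ (X ∩ C) ∩ (X ∪ C) but 1 ∉ (C ∖ X) ∪ S.

(⊆) fails and (⊇) fails.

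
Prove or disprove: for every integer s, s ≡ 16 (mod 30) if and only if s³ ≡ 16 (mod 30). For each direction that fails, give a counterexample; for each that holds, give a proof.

The biconditional holds.

[⇐] Suppose s³ ≡ 16 (mod 30). The only residue r in {0, …, 29} with r³ ≡ 16 (mod 30) is r = 16, so s ≡ 16 (mod 30).

[⇒] Suppose s ≡ 16 (mod 30). Write s = 30j + 16. Then (30j + 16)³ = 27000j³ + 43200j² + 23040j + 4096 = 30(900j³ + 1440j² + 768j + 136) + 16, so s³ ≡ 16 (mod 30).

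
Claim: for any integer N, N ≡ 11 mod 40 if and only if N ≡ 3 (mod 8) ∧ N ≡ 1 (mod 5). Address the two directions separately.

(⇒) Suppose N ≡ 11 (mod 40); write N = 40j + 11. Since 8 ∣ 40, reducing mod 8 gives N ≡ 11 ≡ 3 (mod 8); since 5 ∣ 40, reducing mod 5 gives N ≡ 11 ≡ 1 (mod 5).

(⇐) Conversely, if N ≡ 3 (mod 8) and N ≡ 1 (mod 5), then by the Chinese remainder theorem N ≡ 11 (mod 40). This is exactly N ≡ 11 (mod 40).

Both directions hold.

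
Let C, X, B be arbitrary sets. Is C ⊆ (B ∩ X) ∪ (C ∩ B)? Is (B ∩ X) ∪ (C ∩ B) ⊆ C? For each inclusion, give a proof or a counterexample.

(⊆) This inclusion fails. Take C = {1}, X = ∅, B = ∅; then 1 ∈ C but 1 ∉ (B ∩ X) ∪ (C ∩ B).

(⊇) This inclusion fails. Take C = ∅, X = {1}, B = {1}; then 1 ∈ (B ∩ X) ∪ (C ∩ B) but 1 ∉ C.

(⊆) fails and (⊇) fails.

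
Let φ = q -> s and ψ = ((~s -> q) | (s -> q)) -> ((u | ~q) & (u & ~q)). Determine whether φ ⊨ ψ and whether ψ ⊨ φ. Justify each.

Only the converse holds.

Forward direction. This fails. Under u = F, q = F, s = F, the left side is true but the right side is false.

Converse. Assume the antecedent. If u is true, the antecedent forces (u = T, q = F, s = F) or (u = T, q = F, s = T), and q -> s holds there. If u is false, the antecedent cannot hold. Either way q -> s holds.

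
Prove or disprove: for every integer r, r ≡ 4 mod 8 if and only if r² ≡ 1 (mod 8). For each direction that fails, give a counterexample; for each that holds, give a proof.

(⟹) This fails: take r = 4. Then 4 ≡ 4 (mod 8), but 4² = 16 ≡ 0 (mod 8), not 1.

(⟸) This fails: take r = 1. Then 1² = 1 ≡ 1 (mod 8), yet 1 ≡ 1 (mod 8), not 4.

Neither implication holds.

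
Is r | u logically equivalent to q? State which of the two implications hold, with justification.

Neither direction holds.

[⇒] This fails. Under r = T, q = F, u = F, the left side is true but the right side is false.

[⇐] This fails. Under r = F, q = T, u = F, the left side is false but the right side is true.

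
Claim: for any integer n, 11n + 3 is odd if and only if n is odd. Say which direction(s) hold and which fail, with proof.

Neither direction holds.

[⇒] This fails: n = 2 gives 11n + 3 = 25, which is odd, but 2 is even, not odd.

[⇐] This also fails: n = 1 is odd, but 11n + 3 = 14 is even, not odd.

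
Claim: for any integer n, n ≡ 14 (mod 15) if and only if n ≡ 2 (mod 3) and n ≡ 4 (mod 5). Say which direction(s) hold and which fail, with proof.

(→) Suppose n ≡ 14 (mod 15); write n = 15j + 14. Since 3 ∣ 15, reducing mod 3 gives n ≡ 14 ≡ 2 (mod 3); since 5 ∣ 15, reducing mod 5 gives n ≡ 14 ≡ 4 (mod 5).

(←) Conversely, if n ≡ 2 (mod 3) and n ≡ 4 (mod 5), then by the Chinese remainder theorem n ≡ 14 (mod 15). This is exactly n ≡ 14 (mod 15).

Both directions hold.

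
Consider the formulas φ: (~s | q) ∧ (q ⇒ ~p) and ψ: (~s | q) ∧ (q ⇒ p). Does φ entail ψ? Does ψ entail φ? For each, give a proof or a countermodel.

Forward direction. This fails. Under q = T, s = F, p = F, the left side is true but the right side is false.

Converse. This fails. Under q = T, s = F, p = T, the left side is false but the right side is true.

Neither implication holds.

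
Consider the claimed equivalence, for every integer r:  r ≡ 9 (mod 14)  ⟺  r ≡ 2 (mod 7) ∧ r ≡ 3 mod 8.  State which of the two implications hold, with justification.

Not equivalent: only (⇐) holds.

Forward direction. This fails: r = 9 gives 9 ≡ 9 (mod 14) but 9 ≡ 1 (mod 8), so the conjunction on the right does not hold.

Converse. If r ≡ 2 (mod 7) and r ≡ 3 (mod 8), then by the Chinese remainder theorem r ≡ 51 (mod 56). Since 51 ≡ 9 (mod 14) and 14 ∣ 56, we get r ≡ 9 (mod 14).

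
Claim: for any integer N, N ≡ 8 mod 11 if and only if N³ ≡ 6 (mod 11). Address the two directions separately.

Equivalent; both directions hold.

Forward direction. Suppose N ≡ 8 mod 11. Write N = 11j + 8. Then (11j + 8)³ = 1331j³ + 2904j² + 2112j + 512 = 11(121j³ + 264j² + 192j + 46) + 6, so N³ ≡ 6 (mod 11).

Converse. For the converse, argue contrapositively. If N ≢ 8 (mod 11), then N is congruent to one of 0, 1, 2, 3, 4, 5, 6, 7, 9, 10 modulo 11, and these give N³ ≡ 0, 1, 8, 5, 9, 4, 7, 2, 3, 10 respectively — never 6.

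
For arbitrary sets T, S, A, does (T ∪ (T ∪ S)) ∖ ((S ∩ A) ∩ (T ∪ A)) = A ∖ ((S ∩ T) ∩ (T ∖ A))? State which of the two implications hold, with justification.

Both inclusions fail.

Forward inclusion. This inclusion fails. Take T = {1}, S = ∅, A = ∅; then 1 ∈ (T ∪ (T ∪ S)) ∖ ((S ∩ A) ∩ (T ∪ A)) but 1 ∉ A ∖ ((S ∩ T) ∩ (T ∖ A)).

Reverse inclusion. This inclusion fails. Take T = ∅, S = ∅, A = {1}; then 1 ∈ A ∖ ((S ∩ T) ∩ (T ∖ A)) but 1 ∉ (T ∪ (T ∪ S)) ∖ ((S ∩ A) ∩ (T ∪ A)).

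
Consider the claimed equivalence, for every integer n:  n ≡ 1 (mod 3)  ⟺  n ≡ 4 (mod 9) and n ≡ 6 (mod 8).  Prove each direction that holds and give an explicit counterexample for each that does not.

The forward direction fails; the converse holds.

[⇒] This fails: n = 1 gives 1 ≡ 1 (mod 3) but 1 ≡ 1 (mod 9), so the conjunction on the right does not hold.

[⇐] Conversely, if n ≡ 4 (mod 9) and n ≡ 6 (mod 8), then by the Chinese remainder theorem n ≡ 22 (mod 72). Since 22 ≡ 1 (mod 3) and 3 ∣ 72, we get n ≡ 1 (mod 3).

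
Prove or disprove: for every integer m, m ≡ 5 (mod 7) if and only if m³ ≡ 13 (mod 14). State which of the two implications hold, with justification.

(⟹) This fails: take m = 12. Then 12 ≡ 5 (mod 7), but 12³ = 1728 ≡ 6 (mod 14), not 13.

(⟸) This fails: take m = 3. Then 3³ = 27 ≡ 13 (mod 14), yet 3 ≡ 3 (mod 7), not 5.

Neither implication holds.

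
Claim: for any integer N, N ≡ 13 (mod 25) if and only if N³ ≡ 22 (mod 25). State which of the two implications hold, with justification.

Both directions hold; the statement is true.

(⇒) Suppose N ≡ 13 (mod 25). Write N = 25j + 13. Then (25j + 13)³ = 15625j³ + 24375j² + 12675j + 2197 = 25(625j³ + 975j² + 507j + 87) + 22, so N³ ≡ 22 (mod 25).

(⇐) Conversely, suppose N³ ≡ 22 (mod 25). The only residue r in {0, …, 24} with r³ ≡ 22 (mod 25) is r = 13, so N ≡ 13 (mod 25).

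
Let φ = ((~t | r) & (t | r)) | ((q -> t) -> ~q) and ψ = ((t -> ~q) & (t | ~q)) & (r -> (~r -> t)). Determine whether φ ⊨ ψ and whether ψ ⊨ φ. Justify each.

(⇐) Assume the antecedent. If q is true, the antecedent cannot hold. If q is false, the consequent reduces to true regardless of the other variables. Either way the consequent holds.

(⇒) This fails. Under q = T, r = F, t = F, the left side is true but the right side is false.

The forward direction fails; the converse holds.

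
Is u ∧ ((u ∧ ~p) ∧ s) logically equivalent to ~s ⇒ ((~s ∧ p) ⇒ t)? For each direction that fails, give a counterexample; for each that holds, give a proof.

The forward direction holds; the converse fails.

Forward direction. Assume the antecedent. If u is true, the antecedent forces (u = T, t = F, s = T, p = F) or (u = T, t = T, s = T, p = F), and ~s ⇒ ((~s ∧ p) ⇒ t) holds there. If u is false, the antecedent cannot hold. Either way ~s ⇒ ((~s ∧ p) ⇒ t) holds.

Converse. This fails. Under u = F, t = F, s = F, p = F, the left side is false but the right side is true.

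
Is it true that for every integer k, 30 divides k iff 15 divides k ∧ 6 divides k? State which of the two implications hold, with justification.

(⇒) If 30 ∣ k, write k = 30q. Since 30 = 2·15, k = 15·(2q), so 15 ∣ k; and since 30 = 5·6, k = 6·(5q), so 6 ∣ k.

(⇐) Suppose 15 ∣ k and 6 ∣ k. Any common multiple of 15 and 6 is a multiple of their lcm; here lcm(15, 6) = 15·6/gcd(15, 6) = 90/3 = 30, so 30 ∣ k.

Both directions hold.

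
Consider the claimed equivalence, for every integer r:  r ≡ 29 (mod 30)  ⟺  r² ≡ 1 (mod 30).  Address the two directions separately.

(→) Suppose r ≡ 29 (mod 30). Write r = 30j + 29. Then (30j + 29)² = 900j² + 1740j + 841 = 30(30j² + 58j + 28) + 1, so r² ≡ 1 (mod 30).

(←) This fails: take r = 1. Then 1² = 1 ≡ 1 (mod 30), yet 1 ≡ 1 (mod 30), not 29.

(⇒) holds; (⇐) fails.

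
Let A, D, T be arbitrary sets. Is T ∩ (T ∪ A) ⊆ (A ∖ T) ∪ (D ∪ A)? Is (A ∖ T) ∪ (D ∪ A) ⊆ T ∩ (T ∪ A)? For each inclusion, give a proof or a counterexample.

(⊆) fails and (⊇) fails.

Forward inclusion. This inclusion fails. Take A = ∅, D = ∅, T = {1}; then 1 ∈ T ∩ (T ∪ A) but 1 ∉ (A ∖ T) ∪ (D ∪ A).

Reverse inclusion. This inclusion fails. Take A = {1}, D = ∅, T = ∅; then 1 ∈ (A ∖ T) ∪ (D ∪ A) but 1 ∉ T ∩ (T ∪ A).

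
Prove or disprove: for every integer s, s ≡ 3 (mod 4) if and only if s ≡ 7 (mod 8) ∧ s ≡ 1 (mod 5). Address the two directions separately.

[⇒] This fails: s = 3 gives 3 ≡ 3 (mod 4) but 3 ≡ 3 (mod 8), so the conjunction on the right does not hold.

[⇐] Conversely, if s ≡ 7 (mod 8) and s ≡ 1 (mod 5), then by the Chinese remainder theorem s ≡ 31 (mod 40). Since 31 ≡ 3 (mod 4) and 4 ∣ 40, we get s ≡ 3 (mod 4).

The forward direction fails; the converse holds.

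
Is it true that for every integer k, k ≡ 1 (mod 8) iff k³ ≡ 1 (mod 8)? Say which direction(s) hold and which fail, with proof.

Both implications hold.

Forward direction. Suppose k ≡ 1 (mod 8). Write k = 8j + 1. Then (8j + 1)³ = 512j³ + 192j² + 24j + 1 = 8(64j³ + 24j² + 3j) + 1, so k³ ≡ 1 (mod 8).

Converse. Suppose k³ ≡ 1 (mod 8). The only residue r in {0, …, 7} with r³ ≡ 1 (mod 8) is r = 1, so k ≡ 1 (mod 8).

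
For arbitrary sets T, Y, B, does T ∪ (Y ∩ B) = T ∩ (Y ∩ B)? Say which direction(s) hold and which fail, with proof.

(⊆) This inclusion fails. Take T = {1}, Y = ∅, B = ∅; then 1 ∈ T ∪ (Y ∩ B) but 1 ∉ T ∩ (Y ∩ B).

(⊇) Let x ∈ T ∩ (Y ∩ B). Then x ∈ T ∩ Y ∩ B, from which x ∈ T ∪ (Y ∩ B).

The sets are not equal: only the reverse inclusion holds.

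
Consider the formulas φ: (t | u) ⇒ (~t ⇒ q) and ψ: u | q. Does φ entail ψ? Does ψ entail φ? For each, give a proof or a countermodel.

Forward direction. This fails. Under u = F, t = F, q = F, the left side is true but the right side is false.

Converse. This fails. Under u = T, t = F, q = F, the left side is false but the right side is true.

Both directions fail.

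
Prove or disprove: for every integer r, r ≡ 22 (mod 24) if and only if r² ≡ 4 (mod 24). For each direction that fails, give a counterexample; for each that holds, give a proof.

(⟸) This fails: take r = 2. Then 2² = 4 ≡ 4 (mod 24), yet 2 ≡ 2 (mod 24), not 22.

(⟹) Suppose r ≡ 22 (mod 24). Write r = 24j + 22. Then (24j + 22)² = 576j² + 1056j + 484 = 24(24j² + 44j + 20) + 4, so r² ≡ 4 (mod 24).

Not equivalent: only (⇒) holds.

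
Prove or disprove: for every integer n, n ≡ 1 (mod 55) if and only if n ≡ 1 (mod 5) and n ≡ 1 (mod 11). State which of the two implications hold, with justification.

Equivalent; both directions hold.

[⇒] Suppose n ≡ 1 (mod 55); write n = 55j + 1. Since 5 ∣ 55, reducing mod 5 gives n ≡ 1 (mod 5); since 11 ∣ 55, reducing mod 11 gives n ≡ 1 (mod 11).

[⇐] Conversely, if n ≡ 1 (mod 5) and n ≡ 1 (mod 11), then by the Chinese remainder theorem n ≡ 1 (mod 55). This is exactly n ≡ 1 (mod 55).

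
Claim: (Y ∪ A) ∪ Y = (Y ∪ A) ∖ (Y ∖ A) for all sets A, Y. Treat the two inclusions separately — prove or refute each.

The sets are not equal: only the reverse inclusion holds.

Reverse inclusion. Let x ∈ (Y ∪ A) ∖ (Y ∖ A). Then either x ∈ A and x ∉ Y; or x ∈ A ∩ Y. In each case x ∈ (Y ∪ A) ∪ Y, so (Y ∪ A) ∖ (Y ∖ A) ⊆ (Y ∪ A) ∪ Y.

Forward inclusion. This inclusion fails. Take A = ∅, Y = {1}; then 1 ∈ (Y ∪ A) ∪ Y but 1 ∉ (Y ∪ A) ∖ (Y ∖ A).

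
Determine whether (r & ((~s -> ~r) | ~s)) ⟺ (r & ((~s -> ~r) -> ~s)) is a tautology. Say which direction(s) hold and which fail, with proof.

(⇐) Assume the antecedent. If s is true, the antecedent cannot hold. If s is false, the antecedent forces (s = F, r = T), and r & ((~s -> ~r) | ~s) holds there. Either way r & ((~s -> ~r) | ~s) holds.

(⇒) This fails. Under s = T, r = T, the left side is true but the right side is false.

Not equivalent: only (⇐) holds.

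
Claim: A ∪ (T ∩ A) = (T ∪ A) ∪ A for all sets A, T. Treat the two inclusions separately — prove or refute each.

The sets are not equal: only the forward inclusion holds.

(⟹) Let x ∈ A ∪ (T ∩ A). Then either x ∈ A and x ∉ T; or x ∈ A ∩ T. In each case x ∈ (T ∪ A) ∪ A, so A ∪ (T ∩ A) ⊆ (T ∪ A) ∪ A.

(⟸) This inclusion fails. Take A = ∅, T = {1}; then 1 ∈ (T ∪ A) ∪ A but 1 ∉ A ∪ (T ∩ A).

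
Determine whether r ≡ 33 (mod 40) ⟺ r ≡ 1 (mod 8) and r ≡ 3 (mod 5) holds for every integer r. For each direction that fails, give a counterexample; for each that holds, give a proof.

Both implications hold.

Forward direction. Suppose r ≡ 33 (mod 40); write r = 40j + 33. Since 8 ∣ 40, reducing mod 8 gives r ≡ 33 ≡ 1 (mod 8); since 5 ∣ 40, reducing mod 5 gives r ≡ 33 ≡ 3 (mod 5).

Converse. If r ≡ 1 (mod 8) and r ≡ 3 (mod 5), then by the Chinese remainder theorem r ≡ 33 (mod 40). This is exactly r ≡ 33 (mod 40).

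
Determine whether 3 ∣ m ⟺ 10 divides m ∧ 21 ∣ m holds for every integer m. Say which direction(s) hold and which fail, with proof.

The forward direction fails; the converse holds.

Forward direction. This fails: take m = 3. Certainly 3 ∣ 3, but 10 ∤ 3.

Converse. Suppose 10 ∣ m and 21 ∣ m. Any common multiple of 10 and 21 is a multiple of their lcm; here gcd(10, 21) = 1, so lcm(10, 21) = 10·21 = 210, so 210 ∣ m. Since 3 ∣ 210, it follows that 3 ∣ m.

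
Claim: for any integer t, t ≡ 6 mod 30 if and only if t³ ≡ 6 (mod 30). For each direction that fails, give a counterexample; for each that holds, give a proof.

(⇒) Suppose t ≡ 6 mod 30. Write t = 30j + 6. Then (30j + 6)³ = 27000j³ + 16200j² + 3240j + 216 = 30(900j³ + 540j² + 108j + 7) + 6, so t³ ≡ 6 (mod 30).

(⇐) Conversely, suppose t³ ≡ 6 (mod 30). The only residue r in {0, …, 29} with r³ ≡ 6 (mod 30) is r = 6, so t ≡ 6 (mod 30).

The biconditional holds.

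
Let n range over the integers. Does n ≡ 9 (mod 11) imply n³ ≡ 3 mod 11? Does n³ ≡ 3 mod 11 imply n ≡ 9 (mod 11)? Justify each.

Both directions hold; the statement is true.

Forward direction. Suppose n ≡ 9 (mod 11). Write n = 11j + 9. Then (11j + 9)³ = 1331j³ + 3267j² + 2673j + 729 = 11(121j³ + 297j² + 243j + 66) + 3, so n³ ≡ 3 (mod 11).

Converse. Suppose n³ ≡ 3 (mod 11). The only residue r in {0, …, 10} with r³ ≡ 3 (mod 11) is r = 9, so n ≡ 9 (mod 11).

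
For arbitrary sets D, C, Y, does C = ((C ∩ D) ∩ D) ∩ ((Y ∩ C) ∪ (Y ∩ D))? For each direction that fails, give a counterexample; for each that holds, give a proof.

Forward inclusion. This inclusion fails. Take D = ∅, C = {1}, Y = ∅; then 1 ∈ C but 1 ∉ ((C ∩ D) ∩ D) ∩ ((Y ∩ C) ∪ (Y ∩ D)).

Reverse inclusion. Let x ∈ ((C ∩ D) ∩ D) ∩ ((Y ∩ C) ∪ (Y ∩ D)). Then x ∈ D ∩ C ∩ Y, from which x ∈ C.

The sets are not equal: only the reverse inclusion holds.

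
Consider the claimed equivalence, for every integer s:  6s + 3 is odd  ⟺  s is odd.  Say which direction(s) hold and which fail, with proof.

(⇒) fails; (⇐) holds.

[⇐] Suppose s is odd. Since 6 is even, 6s is even for every s, so 6s + 3 has the same parity as 3, which is odd. Hence 6s + 3 is odd.

[⇒] This fails: take s = 4. Then 6s + 3 = 27, which is odd, yet s = 4 is even, not odd.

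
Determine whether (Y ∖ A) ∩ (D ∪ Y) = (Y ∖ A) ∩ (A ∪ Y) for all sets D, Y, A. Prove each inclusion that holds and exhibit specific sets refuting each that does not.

Forward inclusion. Let x ∈ (Y ∖ A) ∩ (D ∪ Y). Then either x ∈ Y and x ∉ D, A; or x ∈ D ∩ Y and x ∉ A. In each case x ∈ (Y ∖ A) ∩ (A ∪ Y), so (Y ∖ A) ∩ (D ∪ Y) ⊆ (Y ∖ A) ∩ (A ∪ Y).

Reverse inclusion. Let x ∈ (Y ∖ A) ∩ (A ∪ Y). Then either x ∈ Y and x ∉ D, A; or x ∈ D ∩ Y and x ∉ A. In each case x ∈ (Y ∖ A) ∩ (D ∪ Y), so (Y ∖ A) ∩ (A ∪ Y) ⊆ (Y ∖ A) ∩ (D ∪ Y).

The two sets are equal.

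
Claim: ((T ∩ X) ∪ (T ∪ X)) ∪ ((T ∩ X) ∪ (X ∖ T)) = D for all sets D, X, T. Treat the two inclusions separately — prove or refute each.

(⟹) This inclusion fails. Take D = ∅, X = {1}, T = ∅; then 1 ∈ ((T ∩ X) ∪ (T ∪ X)) ∪ ((T ∩ X) ∪ (X ∖ T)) but 1 ∉ D.

(⟸) This inclusion fails. Take D = {1}, X = ∅, T = ∅; then 1 ∈ D but 1 ∉ ((T ∩ X) ∪ (T ∪ X)) ∪ ((T ∩ X) ∪ (X ∖ T)).

(⊆) fails and (⊇) fails.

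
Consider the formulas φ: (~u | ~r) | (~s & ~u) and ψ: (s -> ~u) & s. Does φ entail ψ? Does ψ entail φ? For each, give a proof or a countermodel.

(⟹) This fails. Under r = F, s = F, u = F, the left side is true but the right side is false.

(⟸) Assume the antecedent. If r is true, the antecedent forces (r = T, s = T, u = F), and (~u | ~r) | (~s & ~u) holds there. If r is false, (~u | ~r) | (~s & ~u) reduces to true regardless of the other variables. Either way (~u | ~r) | (~s & ~u) holds.

Not equivalent: only (⇐) holds.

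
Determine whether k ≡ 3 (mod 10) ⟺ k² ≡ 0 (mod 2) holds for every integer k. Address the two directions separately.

(→) This fails: take k = 3. Then 3 ≡ 3 (mod 10), but 3² = 9 ≡ 1 (mod 2), not 0.

(←) This fails: take k = 0. Then 0² = 0 ≡ 0 (mod 2), yet 0 ≡ 0 (mod 10), not 3.

Neither implication holds.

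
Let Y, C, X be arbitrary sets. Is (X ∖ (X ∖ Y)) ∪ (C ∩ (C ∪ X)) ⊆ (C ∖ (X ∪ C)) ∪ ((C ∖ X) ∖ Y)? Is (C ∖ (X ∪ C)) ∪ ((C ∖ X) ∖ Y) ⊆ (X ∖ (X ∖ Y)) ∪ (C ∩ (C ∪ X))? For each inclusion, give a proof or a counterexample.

(⊆) This inclusion fails. Take Y = {1}, C = {1}, X = ∅; then 1 ∈ (X ∖ (X ∖ Y)) ∪ (C ∩ (C ∪ X)) but 1 ∉ (C ∖ (X ∪ C)) ∪ ((C ∖ X) ∖ Y).

(⊇) Let x ∈ (C ∖ (X ∪ C)) ∪ ((C ∖ X) ∖ Y). Then x ∈ C and x ∉ Y, X, from which x ∈ (X ∖ (X ∖ Y)) ∪ (C ∩ (C ∪ X)).

(⊆) fails; (⊇) holds.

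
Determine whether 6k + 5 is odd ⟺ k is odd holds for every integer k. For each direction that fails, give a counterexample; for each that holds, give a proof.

(⇒) fails; (⇐) holds.

(⟹) This fails: take k = 0. Then 6k + 5 = 5, which is odd, yet k = 0 is even, not odd.

(⟸) Suppose k is odd. Since 6 is even, 6k is even for every k, so 6k + 5 has the same parity as 5, which is odd. Hence 6k + 5 is odd.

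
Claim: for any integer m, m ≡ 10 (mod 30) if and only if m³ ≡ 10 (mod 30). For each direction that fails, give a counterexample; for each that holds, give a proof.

(⇒) Suppose m ≡ 10 (mod 30). Write m = 30j + 10. Then (30j + 10)³ = 27000j³ + 27000j² + 9000j + 1000 = 30(900j³ + 900j² + 300j + 33) + 10, so m³ ≡ 10 (mod 30).

(⇐) Conversely, suppose m³ ≡ 10 (mod 30). The only residue r in {0, …, 29} with r³ ≡ 10 (mod 30) is r = 10, so m ≡ 10 (mod 30).

Both implications hold.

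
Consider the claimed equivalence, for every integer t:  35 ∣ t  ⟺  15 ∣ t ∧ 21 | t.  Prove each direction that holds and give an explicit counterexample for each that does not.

(⇒) fails; (⇐) holds.

(⇒) This fails: take t = 35. Certainly 35 ∣ 35, but 15 ∤ 35.

(⇐) Suppose 15 ∣ t and 21 ∣ t. Any common multiple of 15 and 21 is a multiple of their lcm; here lcm(15, 21) = 15·21/gcd(15, 21) = 315/3 = 105, so 105 ∣ t. Since 35 ∣ 105, it follows that 35 ∣ t.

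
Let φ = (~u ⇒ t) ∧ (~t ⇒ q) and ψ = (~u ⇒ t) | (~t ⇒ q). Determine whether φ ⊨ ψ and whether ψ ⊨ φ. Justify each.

Only the forward implication holds.

(⇒) Assume the antecedent. If u is true, (~u ⇒ t) | (~t ⇒ q) reduces to true regardless of the other variables. If u is false, the antecedent forces (u = F, t = T, q = F) or (u = F, t = T, q = T), and (~u ⇒ t) | (~t ⇒ q) holds there. Either way (~u ⇒ t) | (~t ⇒ q) holds.

(⇐) This fails. Under u = T, t = F, q = F, the left side is false but the right side is true.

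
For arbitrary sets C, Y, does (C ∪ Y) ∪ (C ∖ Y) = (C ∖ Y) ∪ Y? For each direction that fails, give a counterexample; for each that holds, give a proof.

(⟸) Let x ∈ (C ∖ Y) ∪ Y. Then either x ∈ C and x ∉ Y; or x ∈ Y and x ∉ C; or x ∈ C ∩ Y. In each case x ∈ (C ∪ Y) ∪ (C ∖ Y), so (C ∖ Y) ∪ Y ⊆ (C ∪ Y) ∪ (C ∖ Y).

(⟹) Let x ∈ (C ∪ Y) ∪ (C ∖ Y). Then either x ∈ C and x ∉ Y; or x ∈ Y and x ∉ C; or x ∈ C ∩ Y. In each case x ∈ (C ∖ Y) ∪ Y, so (C ∪ Y) ∪ (C ∖ Y) ⊆ (C ∖ Y) ∪ Y.

Both inclusions hold.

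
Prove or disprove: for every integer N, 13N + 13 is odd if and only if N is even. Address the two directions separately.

(→) Suppose 13N + 13 is odd. Since 13 is odd, 13N and N have the same parity, so 13N + 13 ≡ N + 13 (mod 2). As 13 is odd, 13N + 13 is odd exactly when N is even. Thus N is even.

(←) Conversely, suppose N is even; write N = 2j. Then 13N + 13 = 13·(2j) + 13 = 2·13j + 13, which is odd.

Both implications hold.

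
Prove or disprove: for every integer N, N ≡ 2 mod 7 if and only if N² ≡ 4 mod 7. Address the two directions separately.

Not equivalent: only (⇒) holds.

(⟹) Suppose N ≡ 2 mod 7. Write N = 7j + 2. Then (7j + 2)² = 49j² + 28j + 4 = 7(7j² + 4j) + 4, so N² ≡ 4 (mod 7).

(⟸) This fails: take N = 5. Then 5² = 25 ≡ 4 (mod 7), yet 5 ≡ 5 (mod 7), not 2.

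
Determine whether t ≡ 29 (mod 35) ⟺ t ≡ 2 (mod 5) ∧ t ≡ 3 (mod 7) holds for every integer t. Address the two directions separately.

Neither direction holds.

(⇒) This fails: t = 29 gives 29 ≡ 29 (mod 35) but 29 ≡ 4 (mod 5), so the conjunction on the right does not hold.

(⇐) This fails: t = 17 satisfies both congruences on the right (17 ≡ 2 mod 5 and 17 ≡ 3 mod 7) yet 17 ≡ 17 (mod 35), not 29.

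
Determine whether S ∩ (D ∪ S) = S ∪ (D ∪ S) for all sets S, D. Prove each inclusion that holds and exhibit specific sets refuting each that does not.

(⊆) Let x ∈ S ∩ (D ∪ S). Then either x ∈ S and x ∉ D; or x ∈ S ∩ D. In each case x ∈ S ∪ (D ∪ S), so S ∩ (D ∪ S) ⊆ S ∪ (D ∪ S).

(⊇) This inclusion fails. Take S = ∅, D = {1}; then 1 ∈ S ∪ (D ∪ S) but 1 ∉ S ∩ (D ∪ S).

The sets are not equal: only the forward inclusion holds.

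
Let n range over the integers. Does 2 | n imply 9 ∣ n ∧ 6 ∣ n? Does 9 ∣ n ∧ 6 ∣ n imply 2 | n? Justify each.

(⇒) fails; (⇐) holds.

(⟹) This fails: take n = 2. Certainly 2 ∣ 2, but 9 ∤ 2.

(⟸) Suppose 9 ∣ n and 6 ∣ n. Any common multiple of 9 and 6 is a multiple of their lcm; here lcm(9, 6) = 9·6/gcd(9, 6) = 54/3 = 18, so 18 ∣ n. Since 2 ∣ 18, it follows that 2 ∣ n.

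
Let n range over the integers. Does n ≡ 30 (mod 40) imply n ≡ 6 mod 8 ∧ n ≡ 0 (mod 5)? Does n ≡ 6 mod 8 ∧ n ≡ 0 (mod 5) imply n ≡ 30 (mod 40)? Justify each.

Both implications hold.

(⟹) Suppose n ≡ 30 (mod 40); write n = 40j + 30. Since 8 ∣ 40, reducing mod 8 gives n ≡ 30 ≡ 6 (mod 8); since 5 ∣ 40, reducing mod 5 gives n ≡ 30 ≡ 0 (mod 5).

(⟸) Conversely, if n ≡ 6 (mod 8) and n ≡ 0 (mod 5), then by the Chinese remainder theorem n ≡ 30 (mod 40). This is exactly n ≡ 30 (mod 40).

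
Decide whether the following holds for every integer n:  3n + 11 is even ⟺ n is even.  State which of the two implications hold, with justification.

Neither implication holds.

(⟹) This fails: n = 7 gives 3n + 11 = 32, which is even, but 7 is odd, not even.

(⟸) This also fails: n = 0 is even, but 3n + 11 = 11 is odd, not even.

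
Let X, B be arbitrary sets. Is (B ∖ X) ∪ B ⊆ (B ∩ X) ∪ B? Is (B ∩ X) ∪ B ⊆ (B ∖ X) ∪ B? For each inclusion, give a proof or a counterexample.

Forward inclusion. Let x ∈ (B ∖ X) ∪ B. Then either x ∈ B and x ∉ X; or x ∈ X ∩ B. In each case x ∈ (B ∩ X) ∪ B, so (B ∖ X) ∪ B ⊆ (B ∩ X) ∪ B.

Reverse inclusion. Let x ∈ (B ∩ X) ∪ B. Then either x ∈ B and x ∉ X; or x ∈ X ∩ B. In each case x ∈ (B ∖ X) ∪ B, so (B ∩ X) ∪ B ⊆ (B ∖ X) ∪ B.

The two sets are equal.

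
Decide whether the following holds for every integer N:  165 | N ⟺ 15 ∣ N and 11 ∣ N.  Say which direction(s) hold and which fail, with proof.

(⟹) If 165 ∣ N, write N = 165q. Since 165 = 11·15, N = 15·(11q), so 15 ∣ N; and since 165 = 15·11, N = 11·(15q), so 11 ∣ N.

(⟸) Suppose 15 ∣ N and 11 ∣ N. Any common multiple of 15 and 11 is a multiple of their lcm; here gcd(15, 11) = 1, so lcm(15, 11) = 15·11 = 165, so 165 ∣ N.

Both directions hold; the statement is true.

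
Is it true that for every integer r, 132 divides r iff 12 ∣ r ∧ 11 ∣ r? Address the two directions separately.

Both implications hold.

Forward direction. If 132 ∣ r, write r = 132q. Since 132 = 11·12, r = 12·(11q), so 12 ∣ r; and since 132 = 12·11, r = 11·(12q), so 11 ∣ r.

Converse. Suppose 12 ∣ r and 11 ∣ r. Any common multiple of 12 and 11 is a multiple of their lcm; here gcd(12, 11) = 1, so lcm(12, 11) = 12·11 = 132, so 132 ∣ r.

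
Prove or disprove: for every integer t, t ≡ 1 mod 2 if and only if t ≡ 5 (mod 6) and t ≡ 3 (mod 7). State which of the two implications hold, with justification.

(⇒) This fails: t = 1 gives 1 ≡ 1 (mod 2) but 1 ≡ 1 (mod 6), so the conjunction on the right does not hold.

(⇐) Conversely, if t ≡ 5 (mod 6) and t ≡ 3 (mod 7), then by the Chinese remainder theorem t ≡ 17 (mod 42). Since 17 ≡ 1 (mod 2) and 2 ∣ 42, we get t ≡ 1 (mod 2).

Only the reverse direction holds.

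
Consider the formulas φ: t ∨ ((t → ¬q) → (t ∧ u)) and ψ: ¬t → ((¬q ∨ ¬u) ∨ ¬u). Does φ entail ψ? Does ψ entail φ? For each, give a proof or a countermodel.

Only the forward direction holds.

Forward direction. Assume the antecedent. If t is true, ¬t → ((¬q ∨ ¬u) ∨ ¬u) reduces to true regardless of the other variables. If t is false, the antecedent cannot hold. Either way ¬t → ((¬q ∨ ¬u) ∨ ¬u) holds.

Converse. This fails. Under t = F, u = F, q = F, the left side is false but the right side is true.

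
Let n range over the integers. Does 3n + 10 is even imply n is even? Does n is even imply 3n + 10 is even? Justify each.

(⟹) Suppose 3n + 10 is even. Since 3 is odd, 3n and n have the same parity, so 3n + 10 ≡ n + 10 (mod 2). As 10 is even, 3n + 10 is even exactly when n is even. Thus n is even.

(⟸) Conversely, suppose n is even; write n = 2j. Then 3n + 10 = 3·(2j) + 10 = 2·3j + 10, which is even.

Both implications hold.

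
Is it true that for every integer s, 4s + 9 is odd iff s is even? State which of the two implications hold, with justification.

(⇐) Suppose s is even. Since 4 is even, 4s is even for every s, so 4s + 9 has the same parity as 9, which is odd. Hence 4s + 9 is odd.

(⇒) This fails: take s = 3. Then 4s + 9 = 21, which is odd, yet s = 3 is odd, not even.

Not equivalent: only (⇐) holds.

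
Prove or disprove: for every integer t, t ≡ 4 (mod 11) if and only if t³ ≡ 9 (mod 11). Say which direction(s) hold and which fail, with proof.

Both directions hold; the statement is true.

(→) Suppose t ≡ 4 (mod 11). Write t = 11j + 4. Then (11j + 4)³ = 1331j³ + 1452j² + 528j + 64 = 11(121j³ + 132j² + 48j + 5) + 9, so t³ ≡ 9 (mod 11).

(←) Conversely, suppose t³ ≡ 9 (mod 11). The only residue r in {0, …, 10} with r³ ≡ 9 (mod 11) is r = 4, so t ≡ 4 (mod 11).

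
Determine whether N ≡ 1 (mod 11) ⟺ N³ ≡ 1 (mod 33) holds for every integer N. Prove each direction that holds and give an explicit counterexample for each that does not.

(⟹) This fails: take N = 12. Then 12 ≡ 1 (mod 11), but 12³ = 1728 ≡ 12 (mod 33), not 1.

(⟸) Conversely, the residues r modulo 33 with r³ ≡ 1 (mod 33) are exactly {1}, and each is ≡ 1 (mod 11).

Only the converse holds.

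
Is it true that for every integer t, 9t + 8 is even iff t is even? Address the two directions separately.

Both directions hold.

(→) Suppose 9t + 8 is even. Since 9 is odd, 9t and t have the same parity, so 9t + 8 ≡ t + 8 (mod 2). As 8 is even, 9t + 8 is even exactly when t is even. Thus t is even.

(←) Conversely, suppose t is even; write t = 2j. Then 9t + 8 = 9·(2j) + 8 = 2·9j + 8, which is even.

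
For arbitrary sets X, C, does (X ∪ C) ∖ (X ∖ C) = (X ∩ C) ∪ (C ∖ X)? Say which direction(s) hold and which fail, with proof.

Forward inclusion. Let x ∈ (X ∪ C) ∖ (X ∖ C). Then either x ∈ C and x ∉ X; or x ∈ X ∩ C. In each case x ∈ (X ∩ C) ∪ (C ∖ X), so (X ∪ C) ∖ (X ∖ C) ⊆ (X ∩ C) ∪ (C ∖ X).

Reverse inclusion. Let x ∈ (X ∩ C) ∪ (C ∖ X). Then either x ∈ C and x ∉ X; or x ∈ X ∩ C. In each case x ∈ (X ∪ C) ∖ (X ∖ C), so (X ∩ C) ∪ (C ∖ X) ⊆ (X ∪ C) ∖ (X ∖ C).

Both inclusions hold; the sets are equal.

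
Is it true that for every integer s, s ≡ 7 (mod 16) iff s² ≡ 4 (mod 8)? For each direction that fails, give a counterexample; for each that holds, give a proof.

[⇒] This fails: take s = 7. Then 7 ≡ 7 (mod 16), but 7² = 49 ≡ 1 (mod 8), not 4.

[⇐] This fails: take s = 2. Then 2² = 4 ≡ 4 (mod 8), yet 2 ≡ 2 (mod 16), not 7.

Both directions fail.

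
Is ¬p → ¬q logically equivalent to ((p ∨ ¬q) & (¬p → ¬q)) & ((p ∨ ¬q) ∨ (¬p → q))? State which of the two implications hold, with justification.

Both directions hold.

(⇒) Assume the antecedent. If q is true, the antecedent forces (q = T, p = T), and the consequent holds there. If q is false, the consequent reduces to true regardless of the other variables. Either way the consequent holds.

(⇐) Assume the antecedent. If q is true, the antecedent forces (q = T, p = T), and ¬p → ¬q holds there. If q is false, ¬p → ¬q reduces to true regardless of the other variables. Either way ¬p → ¬q holds.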